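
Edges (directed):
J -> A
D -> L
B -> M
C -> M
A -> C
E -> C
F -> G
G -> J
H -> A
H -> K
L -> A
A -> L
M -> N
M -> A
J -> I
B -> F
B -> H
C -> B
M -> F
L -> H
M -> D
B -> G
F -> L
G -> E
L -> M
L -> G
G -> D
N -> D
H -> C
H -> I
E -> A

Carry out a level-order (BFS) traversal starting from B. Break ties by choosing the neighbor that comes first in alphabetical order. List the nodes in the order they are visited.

Visit B; enqueue F, G, H, M → queue [F, G, H, M]
Visit F; enqueue L → queue [G, H, M, L]
Visit G; enqueue D, E, J → queue [H, M, L, D, E, J]
Visit H; enqueue A, C, I, K → queue [M, L, D, E, J, A, C, I, K]
Visit M; enqueue N → queue [L, D, E, J, A, C, I, K, N]
Visit L → queue [D, E, J, A, C, I, K, N]
Visit D → queue [E, J, A, C, I, K, N]
Visit E → queue [J, A, C, I, K, N]
Visit J → queue [A, C, I, K, N]
Visit A → queue [C, I, K, N]
Visit C → queue [I, K, N]
Visit I → queue [K, N]
Visit K → queue [N]
Visit N → queue []

B, F, G, H, M, L, D, E, J, A, C, I, K, N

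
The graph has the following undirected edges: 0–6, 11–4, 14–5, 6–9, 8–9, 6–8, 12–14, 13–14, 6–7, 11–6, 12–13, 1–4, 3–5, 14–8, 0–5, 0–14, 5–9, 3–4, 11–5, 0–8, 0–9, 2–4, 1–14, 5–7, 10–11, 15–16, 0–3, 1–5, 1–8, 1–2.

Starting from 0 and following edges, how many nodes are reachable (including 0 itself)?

BFS from 0 visits: 0, 3, 5, 6, 8, 9, 14, 4, 1, 7, 11, 12, 13, 2, 10
Reachable nodes: 15 of 17 total.

15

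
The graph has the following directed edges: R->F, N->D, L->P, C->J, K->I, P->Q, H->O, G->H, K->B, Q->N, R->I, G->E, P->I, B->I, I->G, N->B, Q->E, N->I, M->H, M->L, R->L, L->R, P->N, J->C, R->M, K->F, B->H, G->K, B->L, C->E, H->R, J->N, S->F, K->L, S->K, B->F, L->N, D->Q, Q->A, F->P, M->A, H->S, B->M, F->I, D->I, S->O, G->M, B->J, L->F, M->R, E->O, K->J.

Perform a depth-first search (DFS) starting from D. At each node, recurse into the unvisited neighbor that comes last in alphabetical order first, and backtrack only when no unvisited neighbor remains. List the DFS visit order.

D -> Q -> N -> I -> G -> M -> R -> L -> P -> F -> H -> S -> O -> K -> J -> C -> E -> B -> A

Visit D
D → Q
Q → N
N → I
I → G
G → M
M → R
R → L
L → P
L → F
M → H
H → S
S → O
S → K
K → J
J → C
C → E
K → B
M → A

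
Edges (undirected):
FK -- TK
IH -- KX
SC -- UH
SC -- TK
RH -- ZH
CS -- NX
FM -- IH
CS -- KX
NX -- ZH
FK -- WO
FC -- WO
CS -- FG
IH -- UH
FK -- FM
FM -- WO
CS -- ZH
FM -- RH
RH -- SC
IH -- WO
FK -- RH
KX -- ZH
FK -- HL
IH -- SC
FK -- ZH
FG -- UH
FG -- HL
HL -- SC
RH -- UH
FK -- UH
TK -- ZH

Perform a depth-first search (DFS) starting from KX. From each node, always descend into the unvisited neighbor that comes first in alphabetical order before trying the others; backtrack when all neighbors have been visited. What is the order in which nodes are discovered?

KX CS FG HL FK FM IH SC RH UH ZH NX TK WO FC

Visit KX
KX → CS
CS → FG
FG → HL
HL → FK
FK → FM
FM → IH
IH → SC
SC → RH
RH → UH
RH → ZH
ZH → NX
ZH → TK
IH → WO
WO → FC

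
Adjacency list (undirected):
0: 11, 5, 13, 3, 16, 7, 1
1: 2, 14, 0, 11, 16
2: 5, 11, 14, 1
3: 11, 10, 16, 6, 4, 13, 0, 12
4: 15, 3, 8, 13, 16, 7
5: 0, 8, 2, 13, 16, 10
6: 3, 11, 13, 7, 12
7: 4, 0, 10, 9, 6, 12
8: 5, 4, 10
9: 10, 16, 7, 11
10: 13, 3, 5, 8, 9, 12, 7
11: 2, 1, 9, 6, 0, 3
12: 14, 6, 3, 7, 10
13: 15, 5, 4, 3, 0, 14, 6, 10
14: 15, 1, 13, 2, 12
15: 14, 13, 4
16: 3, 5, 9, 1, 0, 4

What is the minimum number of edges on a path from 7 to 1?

Level 0: 7
Level 1: 0, 4, 6, 9, 10, 12
Level 2: 1, 3, 5, 8, 11, 13, 14, 15, 16
Level 3: 2
1 first appears at level 2.

2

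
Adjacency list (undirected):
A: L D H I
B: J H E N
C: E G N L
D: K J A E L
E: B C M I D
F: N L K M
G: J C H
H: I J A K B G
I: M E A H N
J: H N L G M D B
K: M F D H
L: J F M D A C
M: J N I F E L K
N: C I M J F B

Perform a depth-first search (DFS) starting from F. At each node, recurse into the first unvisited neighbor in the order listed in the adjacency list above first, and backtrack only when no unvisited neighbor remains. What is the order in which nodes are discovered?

Visit F
F → N
N → C
C → E
E → B
B → J
J → H
H → I
I → M
M → L
L → D
D → K
D → A
H → G

F, N, C, E, B, J, H, I, M, L, D, K, A, G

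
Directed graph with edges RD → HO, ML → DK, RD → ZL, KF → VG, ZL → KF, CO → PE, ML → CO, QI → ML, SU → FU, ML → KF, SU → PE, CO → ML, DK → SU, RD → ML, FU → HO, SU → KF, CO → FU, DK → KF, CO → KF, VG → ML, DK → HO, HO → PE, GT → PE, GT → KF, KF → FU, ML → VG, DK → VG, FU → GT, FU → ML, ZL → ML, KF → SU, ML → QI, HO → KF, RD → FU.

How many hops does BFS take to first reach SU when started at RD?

Level 0: RD
Level 1: FU, HO, ML, ZL
Level 2: CO, DK, GT, KF, PE, QI, VG
Level 3: SU
SU first appears at level 3.

3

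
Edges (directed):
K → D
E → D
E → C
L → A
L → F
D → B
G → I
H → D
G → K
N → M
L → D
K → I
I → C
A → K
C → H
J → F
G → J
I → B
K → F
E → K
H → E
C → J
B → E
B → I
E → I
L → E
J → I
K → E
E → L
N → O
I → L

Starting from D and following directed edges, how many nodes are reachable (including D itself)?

BFS from D visits: D, B, I, E, L, C, K, F, A, J, H
Reachable nodes: 11 of 15 total.

11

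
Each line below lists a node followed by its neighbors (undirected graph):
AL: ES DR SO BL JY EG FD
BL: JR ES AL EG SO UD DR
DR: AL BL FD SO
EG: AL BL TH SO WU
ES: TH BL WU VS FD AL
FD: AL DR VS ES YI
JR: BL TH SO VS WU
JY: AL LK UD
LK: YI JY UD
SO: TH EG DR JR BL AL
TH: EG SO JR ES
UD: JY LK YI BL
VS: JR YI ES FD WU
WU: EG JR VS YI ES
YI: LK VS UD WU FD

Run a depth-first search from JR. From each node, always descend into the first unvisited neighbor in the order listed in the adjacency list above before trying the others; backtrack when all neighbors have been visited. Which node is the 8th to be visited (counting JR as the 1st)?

Visit JR
JR → BL
BL → ES
ES → TH
TH → EG
EG → AL
AL → DR
DR → FD
FD → VS
VS → YI
YI → LK
LK → JY
JY → UD
YI → WU
DR → SO

Visit order: JR, BL, ES, TH, EG, AL, DR, FD, VS, YI, LK, JY, UD, WU, SO

FD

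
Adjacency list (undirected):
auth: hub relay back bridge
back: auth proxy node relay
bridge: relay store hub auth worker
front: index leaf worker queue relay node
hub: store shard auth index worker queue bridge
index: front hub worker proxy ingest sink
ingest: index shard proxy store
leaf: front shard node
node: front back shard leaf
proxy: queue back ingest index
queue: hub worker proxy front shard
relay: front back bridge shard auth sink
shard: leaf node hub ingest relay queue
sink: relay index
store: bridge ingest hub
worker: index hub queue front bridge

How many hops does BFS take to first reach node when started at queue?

2

Level 0: queue
Level 1: front, hub, proxy, shard, worker
Level 2: auth, back, bridge, index, ingest, leaf, node, relay, store
Level 3: sink
node first appears at level 2.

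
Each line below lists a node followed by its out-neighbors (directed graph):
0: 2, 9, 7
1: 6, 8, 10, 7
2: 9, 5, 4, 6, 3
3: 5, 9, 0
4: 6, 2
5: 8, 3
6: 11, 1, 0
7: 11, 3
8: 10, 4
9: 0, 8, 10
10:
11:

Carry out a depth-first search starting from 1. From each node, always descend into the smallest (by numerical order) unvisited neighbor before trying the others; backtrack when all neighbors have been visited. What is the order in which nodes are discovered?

1, 6, 0, 2, 3, 5, 8, 4, 10, 9, 7, 11

Visit 1
1 → 6
6 → 0
0 → 2
2 → 3
3 → 5
5 → 8
8 → 4
8 → 10
3 → 9
0 → 7
7 → 11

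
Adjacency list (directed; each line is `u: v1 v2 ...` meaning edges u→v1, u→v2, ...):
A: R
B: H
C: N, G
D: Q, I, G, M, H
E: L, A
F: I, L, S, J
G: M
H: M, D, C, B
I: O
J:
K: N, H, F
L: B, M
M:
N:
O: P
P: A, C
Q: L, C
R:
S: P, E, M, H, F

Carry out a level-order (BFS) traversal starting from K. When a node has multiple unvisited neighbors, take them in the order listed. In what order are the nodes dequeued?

K, N, H, F, M, D, C, B, I, L, S, J, Q, G, O, P, E, A, R

Visit K; enqueue N, H, F → queue [N, H, F]
Visit N → queue [H, F]
Visit H; enqueue M, D, C, B → queue [F, M, D, C, B]
Visit F; enqueue I, L, S, J → queue [M, D, C, B, I, L, S, J]
Visit M → queue [D, C, B, I, L, S, J]
Visit D; enqueue Q, G → queue [C, B, I, L, S, J, Q, G]
Visit C → queue [B, I, L, S, J, Q, G]
Visit B → queue [I, L, S, J, Q, G]
Visit I; enqueue O → queue [L, S, J, Q, G, O]
Visit L → queue [S, J, Q, G, O]
Visit S; enqueue P, E → queue [J, Q, G, O, P, E]
Visit J → queue [Q, G, O, P, E]
Visit Q → queue [G, O, P, E]
Visit G → queue [O, P, E]
Visit O → queue [P, E]
Visit P; enqueue A → queue [E, A]
Visit E → queue [A]
Visit A; enqueue R → queue [R]
Visit R → queue []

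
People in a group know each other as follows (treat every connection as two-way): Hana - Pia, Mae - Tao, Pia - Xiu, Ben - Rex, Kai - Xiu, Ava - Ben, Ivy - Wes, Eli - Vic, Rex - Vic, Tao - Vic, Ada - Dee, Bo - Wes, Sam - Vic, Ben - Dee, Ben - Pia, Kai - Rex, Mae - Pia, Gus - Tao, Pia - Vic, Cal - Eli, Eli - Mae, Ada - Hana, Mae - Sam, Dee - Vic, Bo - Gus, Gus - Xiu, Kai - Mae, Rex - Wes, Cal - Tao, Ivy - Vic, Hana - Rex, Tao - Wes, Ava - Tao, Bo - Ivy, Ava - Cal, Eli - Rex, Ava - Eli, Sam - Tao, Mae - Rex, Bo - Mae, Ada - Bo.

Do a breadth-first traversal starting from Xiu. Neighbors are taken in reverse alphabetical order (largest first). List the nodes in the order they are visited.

Visit Xiu; enqueue Pia, Kai, Gus → queue [Pia, Kai, Gus]
Visit Pia; enqueue Vic, Mae, Hana, Ben → queue [Kai, Gus, Vic, Mae, Hana, Ben]
Visit Kai; enqueue Rex → queue [Gus, Vic, Mae, Hana, Ben, Rex]
Visit Gus; enqueue Tao, Bo → queue [Vic, Mae, Hana, Ben, Rex, Tao, Bo]
Visit Vic; enqueue Sam, Ivy, Eli, Dee → queue [Mae, Hana, Ben, Rex, Tao, Bo, Sam, Ivy, Eli, Dee]
Visit Mae → queue [Hana, Ben, Rex, Tao, Bo, Sam, Ivy, Eli, Dee]
Visit Hana; enqueue Ada → queue [Ben, Rex, Tao, Bo, Sam, Ivy, Eli, Dee, Ada]
Visit Ben; enqueue Ava → queue [Rex, Tao, Bo, Sam, Ivy, Eli, Dee, Ada, Ava]
Visit Rex; enqueue Wes → queue [Tao, Bo, Sam, Ivy, Eli, Dee, Ada, Ava, Wes]
Visit Tao; enqueue Cal → queue [Bo, Sam, Ivy, Eli, Dee, Ada, Ava, Wes, Cal]
Visit Bo → queue [Sam, Ivy, Eli, Dee, Ada, Ava, Wes, Cal]
Visit Sam → queue [Ivy, Eli, Dee, Ada, Ava, Wes, Cal]
Visit Ivy → queue [Eli, Dee, Ada, Ava, Wes, Cal]
Visit Eli → queue [Dee, Ada, Ava, Wes, Cal]
Visit Dee → queue [Ada, Ava, Wes, Cal]
Visit Ada → queue [Ava, Wes, Cal]
Visit Ava → queue [Wes, Cal]
Visit Wes → queue [Cal]
Visit Cal → queue []

Xiu -> Pia -> Kai -> Gus -> Vic -> Mae -> Hana -> Ben -> Rex -> Tao -> Bo -> Sam -> Ivy -> Eli -> Dee -> Ada -> Ava -> Wes -> Cal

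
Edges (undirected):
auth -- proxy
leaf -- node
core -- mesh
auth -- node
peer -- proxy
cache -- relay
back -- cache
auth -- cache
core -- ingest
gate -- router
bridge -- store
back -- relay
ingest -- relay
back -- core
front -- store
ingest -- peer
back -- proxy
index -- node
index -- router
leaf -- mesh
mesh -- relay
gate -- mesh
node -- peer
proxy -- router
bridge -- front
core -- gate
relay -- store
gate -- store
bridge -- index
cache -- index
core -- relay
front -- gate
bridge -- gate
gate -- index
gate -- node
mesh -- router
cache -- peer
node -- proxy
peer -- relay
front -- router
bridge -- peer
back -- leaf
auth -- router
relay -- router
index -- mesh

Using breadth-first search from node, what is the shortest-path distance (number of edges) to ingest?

2

Level 0: node
Level 1: auth, gate, index, leaf, peer, proxy
Level 2: back, bridge, cache, core, front, ingest, mesh, relay, router, store
ingest first appears at level 2.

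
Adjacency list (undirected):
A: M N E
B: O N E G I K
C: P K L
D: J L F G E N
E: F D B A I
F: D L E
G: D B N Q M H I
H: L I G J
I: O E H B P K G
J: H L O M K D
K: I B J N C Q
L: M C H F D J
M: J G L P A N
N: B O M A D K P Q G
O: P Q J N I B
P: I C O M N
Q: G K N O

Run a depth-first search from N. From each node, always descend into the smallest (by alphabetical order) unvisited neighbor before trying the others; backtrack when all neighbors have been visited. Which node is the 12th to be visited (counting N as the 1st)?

H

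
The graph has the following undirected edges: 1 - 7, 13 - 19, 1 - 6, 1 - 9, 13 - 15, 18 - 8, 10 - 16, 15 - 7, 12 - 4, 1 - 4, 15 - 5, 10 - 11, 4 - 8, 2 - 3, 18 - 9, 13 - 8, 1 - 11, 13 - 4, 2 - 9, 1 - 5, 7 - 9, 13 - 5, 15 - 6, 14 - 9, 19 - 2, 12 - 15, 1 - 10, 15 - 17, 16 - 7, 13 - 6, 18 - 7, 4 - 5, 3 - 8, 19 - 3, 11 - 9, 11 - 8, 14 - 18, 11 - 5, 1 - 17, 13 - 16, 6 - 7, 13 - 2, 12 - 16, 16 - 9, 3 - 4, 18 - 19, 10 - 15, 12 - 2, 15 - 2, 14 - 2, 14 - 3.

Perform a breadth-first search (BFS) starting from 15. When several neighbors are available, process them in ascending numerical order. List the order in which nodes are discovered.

Visit 15; enqueue 2, 5, 6, 7, 10, 12, 13, 17 → queue [2, 5, 6, 7, 10, 12, 13, 17]
Visit 2; enqueue 3, 9, 14, 19 → queue [5, 6, 7, 10, 12, 13, 17, 3, 9, 14, 19]
Visit 5; enqueue 1, 4, 11 → queue [6, 7, 10, 12, 13, 17, 3, 9, 14, 19, 1, 4, 11]
Visit 6 → queue [7, 10, 12, 13, 17, 3, 9, 14, 19, 1, 4, 11]
Visit 7; enqueue 16, 18 → queue [10, 12, 13, 17, 3, 9, 14, 19, 1, 4, 11, 16, 18]
Visit 10 → queue [12, 13, 17, 3, 9, 14, 19, 1, 4, 11, 16, 18]
Visit 12 → queue [13, 17, 3, 9, 14, 19, 1, 4, 11, 16, 18]
Visit 13; enqueue 8 → queue [17, 3, 9, 14, 19, 1, 4, 11, 16, 18, 8]
Visit 17 → queue [3, 9, 14, 19, 1, 4, 11, 16, 18, 8]
Visit 3 → queue [9, 14, 19, 1, 4, 11, 16, 18, 8]
Visit 9 → queue [14, 19, 1, 4, 11, 16, 18, 8]
Visit 14 → queue [19, 1, 4, 11, 16, 18, 8]
Visit 19 → queue [1, 4, 11, 16, 18, 8]
Visit 1 → queue [4, 11, 16, 18, 8]
Visit 4 → queue [11, 16, 18, 8]
Visit 11 → queue [16, 18, 8]
Visit 16 → queue [18, 8]
Visit 18 → queue [8]
Visit 8 → queue []

15, 2, 5, 6, 7, 10, 12, 13, 17, 3, 9, 14, 19, 1, 4, 11, 16, 18, 8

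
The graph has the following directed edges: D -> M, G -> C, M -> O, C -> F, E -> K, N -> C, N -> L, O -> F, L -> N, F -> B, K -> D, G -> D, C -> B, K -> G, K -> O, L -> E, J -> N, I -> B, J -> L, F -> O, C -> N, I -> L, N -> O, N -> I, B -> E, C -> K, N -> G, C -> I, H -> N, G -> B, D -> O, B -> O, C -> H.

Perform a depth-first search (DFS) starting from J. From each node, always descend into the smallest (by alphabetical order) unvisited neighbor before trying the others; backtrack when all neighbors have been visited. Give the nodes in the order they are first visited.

Visit J
J → L
L → E
E → K
K → D
D → M
M → O
O → F
F → B
K → G
G → C
C → H
H → N
N → I

J, L, E, K, D, M, O, F, B, G, C, H, N, I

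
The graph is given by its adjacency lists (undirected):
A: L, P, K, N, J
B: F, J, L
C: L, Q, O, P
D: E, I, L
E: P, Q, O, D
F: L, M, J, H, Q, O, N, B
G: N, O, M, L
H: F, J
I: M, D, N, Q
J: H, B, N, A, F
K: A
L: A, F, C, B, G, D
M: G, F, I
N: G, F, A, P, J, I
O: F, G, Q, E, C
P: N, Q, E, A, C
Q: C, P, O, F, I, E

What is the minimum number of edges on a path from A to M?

3

Level 0: A
Level 1: J, K, L, N, P
Level 2: B, C, D, E, F, G, H, I, Q
Level 3: M, O
M first appears at level 3.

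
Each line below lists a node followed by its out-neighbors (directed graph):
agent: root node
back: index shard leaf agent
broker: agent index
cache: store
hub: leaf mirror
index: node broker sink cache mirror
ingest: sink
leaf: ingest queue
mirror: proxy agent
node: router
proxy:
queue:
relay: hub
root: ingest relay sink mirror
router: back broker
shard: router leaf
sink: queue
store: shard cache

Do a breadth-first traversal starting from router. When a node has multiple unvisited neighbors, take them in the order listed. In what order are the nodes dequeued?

router, back, broker, index, shard, leaf, agent, node, sink, cache, mirror, ingest, queue, root, store, proxy, relay, hub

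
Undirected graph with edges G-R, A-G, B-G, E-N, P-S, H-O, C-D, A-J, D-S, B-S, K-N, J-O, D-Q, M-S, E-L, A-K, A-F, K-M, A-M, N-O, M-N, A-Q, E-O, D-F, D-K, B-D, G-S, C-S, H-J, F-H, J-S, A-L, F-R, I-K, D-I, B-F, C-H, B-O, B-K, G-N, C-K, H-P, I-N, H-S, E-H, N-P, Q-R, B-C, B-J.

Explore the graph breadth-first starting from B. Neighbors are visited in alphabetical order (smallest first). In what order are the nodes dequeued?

Visit B; enqueue C, D, F, G, J, K, O, S → queue [C, D, F, G, J, K, O, S]
Visit C; enqueue H → queue [D, F, G, J, K, O, S, H]
Visit D; enqueue I, Q → queue [F, G, J, K, O, S, H, I, Q]
Visit F; enqueue A, R → queue [G, J, K, O, S, H, I, Q, A, R]
Visit G; enqueue N → queue [J, K, O, S, H, I, Q, A, R, N]
Visit J → queue [K, O, S, H, I, Q, A, R, N]
Visit K; enqueue M → queue [O, S, H, I, Q, A, R, N, M]
Visit O; enqueue E → queue [S, H, I, Q, A, R, N, M, E]
Visit S; enqueue P → queue [H, I, Q, A, R, N, M, E, P]
Visit H → queue [I, Q, A, R, N, M, E, P]
Visit I → queue [Q, A, R, N, M, E, P]
Visit Q → queue [A, R, N, M, E, P]
Visit A; enqueue L → queue [R, N, M, E, P, L]
Visit R → queue [N, M, E, P, L]
Visit N → queue [M, E, P, L]
Visit M → queue [E, P, L]
Visit E → queue [P, L]
Visit P → queue [L]
Visit L → queue []

B -> C -> D -> F -> G -> J -> K -> O -> S -> H -> I -> Q -> A -> R -> N -> M -> E -> P -> L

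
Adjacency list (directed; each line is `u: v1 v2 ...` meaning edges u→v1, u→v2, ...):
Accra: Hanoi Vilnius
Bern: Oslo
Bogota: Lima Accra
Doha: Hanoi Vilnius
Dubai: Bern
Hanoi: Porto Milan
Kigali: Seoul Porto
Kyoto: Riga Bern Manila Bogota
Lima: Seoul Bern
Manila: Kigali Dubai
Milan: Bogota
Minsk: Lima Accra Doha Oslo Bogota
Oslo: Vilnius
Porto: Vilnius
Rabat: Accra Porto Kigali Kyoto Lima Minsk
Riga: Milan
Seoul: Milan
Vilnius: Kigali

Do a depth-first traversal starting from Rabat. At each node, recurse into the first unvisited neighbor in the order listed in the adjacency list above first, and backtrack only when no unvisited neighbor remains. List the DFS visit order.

Visit Rabat
Rabat → Accra
Accra → Hanoi
Hanoi → Porto
Porto → Vilnius
Vilnius → Kigali
Kigali → Seoul
Seoul → Milan
Milan → Bogota
Bogota → Lima
Lima → Bern
Bern → Oslo
Rabat → Kyoto
Kyoto → Riga
Kyoto → Manila
Manila → Dubai
Rabat → Minsk
Minsk → Doha

Rabat Accra Hanoi Porto Vilnius Kigali Seoul Milan Bogota Lima Bern Oslo Kyoto Riga Manila Dubai Minsk Doha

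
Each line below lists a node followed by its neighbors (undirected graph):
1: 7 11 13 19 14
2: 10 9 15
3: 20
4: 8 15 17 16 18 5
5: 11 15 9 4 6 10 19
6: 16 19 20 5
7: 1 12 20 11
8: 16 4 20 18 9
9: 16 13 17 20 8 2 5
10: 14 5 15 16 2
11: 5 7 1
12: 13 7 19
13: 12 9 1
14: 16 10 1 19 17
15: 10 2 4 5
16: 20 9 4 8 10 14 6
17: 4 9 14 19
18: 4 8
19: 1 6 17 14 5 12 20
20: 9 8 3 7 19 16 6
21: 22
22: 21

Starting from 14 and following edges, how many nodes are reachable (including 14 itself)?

BFS from 14 visits: 14, 19, 17, 16, 10, 1, 20, 12, 6, 5, 9, 4, 8, 15, 2, 13, 11, 7, 3, 18
Reachable nodes: 20 of 22 total.

20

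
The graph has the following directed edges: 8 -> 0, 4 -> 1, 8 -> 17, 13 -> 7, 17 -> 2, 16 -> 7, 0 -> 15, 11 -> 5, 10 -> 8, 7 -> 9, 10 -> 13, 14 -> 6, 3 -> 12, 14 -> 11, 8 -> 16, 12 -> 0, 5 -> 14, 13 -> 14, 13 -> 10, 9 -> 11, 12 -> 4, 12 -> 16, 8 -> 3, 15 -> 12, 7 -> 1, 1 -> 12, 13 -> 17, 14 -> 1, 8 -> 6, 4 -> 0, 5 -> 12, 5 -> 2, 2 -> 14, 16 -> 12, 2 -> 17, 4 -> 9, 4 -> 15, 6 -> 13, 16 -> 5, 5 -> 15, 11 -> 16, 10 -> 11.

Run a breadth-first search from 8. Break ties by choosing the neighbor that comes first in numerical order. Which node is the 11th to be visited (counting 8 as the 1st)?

Visit 8; enqueue 0, 3, 6, 16, 17 → queue [0, 3, 6, 16, 17]
Visit 0; enqueue 15 → queue [3, 6, 16, 17, 15]
Visit 3; enqueue 12 → queue [6, 16, 17, 15, 12]
Visit 6; enqueue 13 → queue [16, 17, 15, 12, 13]
Visit 16; enqueue 5, 7 → queue [17, 15, 12, 13, 5, 7]
Visit 17; enqueue 2 → queue [15, 12, 13, 5, 7, 2]
Visit 15 → queue [12, 13, 5, 7, 2]
Visit 12; enqueue 4 → queue [13, 5, 7, 2, 4]
Visit 13; enqueue 10, 14 → queue [5, 7, 2, 4, 10, 14]
Visit 5 → queue [7, 2, 4, 10, 14]
Visit 7; enqueue 1, 9 → queue [2, 4, 10, 14, 1, 9]
Visit 2 → queue [4, 10, 14, 1, 9]
Visit 4 → queue [10, 14, 1, 9]
Visit 10; enqueue 11 → queue [14, 1, 9, 11]
Visit 14 → queue [1, 9, 11]
Visit 1 → queue [9, 11]
Visit 9 → queue [11]
Visit 11 → queue []

Visit order: 8, 0, 3, 6, 16, 17, 15, 12, 13, 5, 7, 2, 4, 10, 14, 1, 9, 11

7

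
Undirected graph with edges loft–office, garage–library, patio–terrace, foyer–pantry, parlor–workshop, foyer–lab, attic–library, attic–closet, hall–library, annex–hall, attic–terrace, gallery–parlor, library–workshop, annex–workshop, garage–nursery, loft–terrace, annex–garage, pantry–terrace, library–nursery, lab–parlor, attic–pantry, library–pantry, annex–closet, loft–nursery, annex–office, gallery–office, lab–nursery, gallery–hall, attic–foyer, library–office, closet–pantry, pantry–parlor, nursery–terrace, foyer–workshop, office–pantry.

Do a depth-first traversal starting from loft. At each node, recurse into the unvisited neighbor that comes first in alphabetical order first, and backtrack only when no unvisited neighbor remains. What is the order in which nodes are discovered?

loft nursery garage annex closet attic foyer lab parlor gallery hall library office pantry terrace patio workshop

Visit loft
loft → nursery
nursery → garage
garage → annex
annex → closet
closet → attic
attic → foyer
foyer → lab
lab → parlor
parlor → gallery
gallery → hall
hall → library
library → office
office → pantry
pantry → terrace
terrace → patio
library → workshop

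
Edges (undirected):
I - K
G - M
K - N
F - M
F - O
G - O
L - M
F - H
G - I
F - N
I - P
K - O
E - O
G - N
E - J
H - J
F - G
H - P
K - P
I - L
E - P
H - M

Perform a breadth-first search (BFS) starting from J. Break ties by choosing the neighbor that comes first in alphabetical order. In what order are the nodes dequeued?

Visit J; enqueue E, H → queue [E, H]
Visit E; enqueue O, P → queue [H, O, P]
Visit H; enqueue F, M → queue [O, P, F, M]
Visit O; enqueue G, K → queue [P, F, M, G, K]
Visit P; enqueue I → queue [F, M, G, K, I]
Visit F; enqueue N → queue [M, G, K, I, N]
Visit M; enqueue L → queue [G, K, I, N, L]
Visit G → queue [K, I, N, L]
Visit K → queue [I, N, L]
Visit I → queue [N, L]
Visit N → queue [L]
Visit L → queue []

J -> E -> H -> O -> P -> F -> M -> G -> K -> I -> N -> L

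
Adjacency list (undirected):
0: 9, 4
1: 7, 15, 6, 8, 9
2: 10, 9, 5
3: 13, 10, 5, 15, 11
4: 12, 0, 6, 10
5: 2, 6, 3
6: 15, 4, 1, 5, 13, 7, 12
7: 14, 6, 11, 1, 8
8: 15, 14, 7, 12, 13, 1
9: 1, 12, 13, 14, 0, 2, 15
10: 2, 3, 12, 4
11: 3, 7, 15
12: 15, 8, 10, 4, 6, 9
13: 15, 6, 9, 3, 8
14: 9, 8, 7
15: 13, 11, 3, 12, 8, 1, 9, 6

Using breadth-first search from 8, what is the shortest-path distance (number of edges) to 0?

3

Level 0: 8
Level 1: 1, 7, 12, 13, 14, 15
Level 2: 3, 4, 6, 9, 10, 11
Level 3: 0, 2, 5
0 first appears at level 3.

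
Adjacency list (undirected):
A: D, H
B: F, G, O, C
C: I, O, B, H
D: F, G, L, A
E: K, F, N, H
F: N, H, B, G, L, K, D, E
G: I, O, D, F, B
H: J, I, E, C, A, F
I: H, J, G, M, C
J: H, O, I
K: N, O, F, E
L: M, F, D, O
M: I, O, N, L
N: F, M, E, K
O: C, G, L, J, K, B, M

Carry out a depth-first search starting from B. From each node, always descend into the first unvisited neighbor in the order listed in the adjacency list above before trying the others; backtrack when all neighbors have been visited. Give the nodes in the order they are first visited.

B F N M I H J O C G D L A K E

Visit B
B → F
F → N
N → M
M → I
I → H
H → J
J → O
O → C
O → G
G → D
D → L
D → A
O → K
K → E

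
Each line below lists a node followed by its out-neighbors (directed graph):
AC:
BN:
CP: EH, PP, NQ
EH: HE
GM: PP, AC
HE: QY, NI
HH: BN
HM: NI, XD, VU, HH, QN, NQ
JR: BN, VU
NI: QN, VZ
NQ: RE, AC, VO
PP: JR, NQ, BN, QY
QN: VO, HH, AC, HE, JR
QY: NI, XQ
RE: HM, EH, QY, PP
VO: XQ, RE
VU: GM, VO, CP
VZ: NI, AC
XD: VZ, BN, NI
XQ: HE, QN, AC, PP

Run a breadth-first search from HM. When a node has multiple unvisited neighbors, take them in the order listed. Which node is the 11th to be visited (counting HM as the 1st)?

Visit HM; enqueue NI, XD, VU, HH, QN, NQ → queue [NI, XD, VU, HH, QN, NQ]
Visit NI; enqueue VZ → queue [XD, VU, HH, QN, NQ, VZ]
Visit XD; enqueue BN → queue [VU, HH, QN, NQ, VZ, BN]
Visit VU; enqueue GM, VO, CP → queue [HH, QN, NQ, VZ, BN, GM, VO, CP]
Visit HH → queue [QN, NQ, VZ, BN, GM, VO, CP]
Visit QN; enqueue AC, HE, JR → queue [NQ, VZ, BN, GM, VO, CP, AC, HE, JR]
Visit NQ; enqueue RE → queue [VZ, BN, GM, VO, CP, AC, HE, JR, RE]
Visit VZ → queue [BN, GM, VO, CP, AC, HE, JR, RE]
Visit BN → queue [GM, VO, CP, AC, HE, JR, RE]
Visit GM; enqueue PP → queue [VO, CP, AC, HE, JR, RE, PP]
Visit VO; enqueue XQ → queue [CP, AC, HE, JR, RE, PP, XQ]
Visit CP; enqueue EH → queue [AC, HE, JR, RE, PP, XQ, EH]
Visit AC → queue [HE, JR, RE, PP, XQ, EH]
Visit HE; enqueue QY → queue [JR, RE, PP, XQ, EH, QY]
Visit JR → queue [RE, PP, XQ, EH, QY]
Visit RE → queue [PP, XQ, EH, QY]
Visit PP → queue [XQ, EH, QY]
Visit XQ → queue [EH, QY]
Visit EH → queue [QY]
Visit QY → queue []

Visit order: HM, NI, XD, VU, HH, QN, NQ, VZ, BN, GM, VO, CP, AC, HE, JR, RE, PP, XQ, EH, QY

VO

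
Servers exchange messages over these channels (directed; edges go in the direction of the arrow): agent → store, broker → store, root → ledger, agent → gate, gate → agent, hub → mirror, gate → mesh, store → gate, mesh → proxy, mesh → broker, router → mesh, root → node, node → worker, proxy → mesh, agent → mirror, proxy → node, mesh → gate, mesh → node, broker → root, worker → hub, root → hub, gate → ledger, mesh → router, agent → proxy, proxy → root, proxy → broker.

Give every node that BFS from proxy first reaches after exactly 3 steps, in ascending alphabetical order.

agent, mirror

Level 0: proxy
Level 1: broker, mesh, node, root
Level 2: gate, hub, ledger, router, store, worker
Level 3: agent, mirror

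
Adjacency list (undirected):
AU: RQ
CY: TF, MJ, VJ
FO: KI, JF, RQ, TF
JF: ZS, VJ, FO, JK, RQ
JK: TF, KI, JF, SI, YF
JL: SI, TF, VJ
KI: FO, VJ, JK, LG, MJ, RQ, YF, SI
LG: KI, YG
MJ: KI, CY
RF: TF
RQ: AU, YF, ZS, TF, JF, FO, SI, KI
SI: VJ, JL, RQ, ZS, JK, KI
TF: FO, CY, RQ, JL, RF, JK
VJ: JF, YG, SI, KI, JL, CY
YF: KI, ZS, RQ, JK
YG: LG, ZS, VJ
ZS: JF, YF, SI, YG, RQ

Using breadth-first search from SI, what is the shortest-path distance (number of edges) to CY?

2

Level 0: SI
Level 1: JK, JL, KI, RQ, VJ, ZS
Level 2: AU, CY, FO, JF, LG, MJ, TF, YF, YG
Level 3: RF
CY first appears at level 2.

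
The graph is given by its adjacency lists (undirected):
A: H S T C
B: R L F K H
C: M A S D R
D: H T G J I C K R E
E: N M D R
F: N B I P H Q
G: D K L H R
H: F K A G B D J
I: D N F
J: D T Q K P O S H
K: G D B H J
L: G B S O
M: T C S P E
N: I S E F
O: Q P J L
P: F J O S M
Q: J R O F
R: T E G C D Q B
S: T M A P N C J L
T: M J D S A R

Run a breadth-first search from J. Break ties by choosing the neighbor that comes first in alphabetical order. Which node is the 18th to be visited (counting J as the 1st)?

Visit J; enqueue D, H, K, O, P, Q, S, T → queue [D, H, K, O, P, Q, S, T]
Visit D; enqueue C, E, G, I, R → queue [H, K, O, P, Q, S, T, C, E, G, I, R]
Visit H; enqueue A, B, F → queue [K, O, P, Q, S, T, C, E, G, I, R, A, B, F]
Visit K → queue [O, P, Q, S, T, C, E, G, I, R, A, B, F]
Visit O; enqueue L → queue [P, Q, S, T, C, E, G, I, R, A, B, F, L]
Visit P; enqueue M → queue [Q, S, T, C, E, G, I, R, A, B, F, L, M]
Visit Q → queue [S, T, C, E, G, I, R, A, B, F, L, M]
Visit S; enqueue N → queue [T, C, E, G, I, R, A, B, F, L, M, N]
Visit T → queue [C, E, G, I, R, A, B, F, L, M, N]
Visit C → queue [E, G, I, R, A, B, F, L, M, N]
Visit E → queue [G, I, R, A, B, F, L, M, N]
Visit G → queue [I, R, A, B, F, L, M, N]
Visit I → queue [R, A, B, F, L, M, N]
Visit R → queue [A, B, F, L, M, N]
Visit A → queue [B, F, L, M, N]
Visit B → queue [F, L, M, N]
Visit F → queue [L, M, N]
Visit L → queue [M, N]
Visit M → queue [N]
Visit N → queue []

Visit order: J, D, H, K, O, P, Q, S, T, C, E, G, I, R, A, B, F, L, M, N

L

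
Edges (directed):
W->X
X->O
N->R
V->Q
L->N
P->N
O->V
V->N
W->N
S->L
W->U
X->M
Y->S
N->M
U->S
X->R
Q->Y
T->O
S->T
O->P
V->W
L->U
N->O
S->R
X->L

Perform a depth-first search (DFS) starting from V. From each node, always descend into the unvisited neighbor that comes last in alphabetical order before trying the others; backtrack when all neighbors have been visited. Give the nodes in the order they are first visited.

V W X R O P N M L U S T Q Y

Visit V
V → W
W → X
X → R
X → O
O → P
P → N
N → M
X → L
L → U
U → S
S → T
V → Q
Q → Y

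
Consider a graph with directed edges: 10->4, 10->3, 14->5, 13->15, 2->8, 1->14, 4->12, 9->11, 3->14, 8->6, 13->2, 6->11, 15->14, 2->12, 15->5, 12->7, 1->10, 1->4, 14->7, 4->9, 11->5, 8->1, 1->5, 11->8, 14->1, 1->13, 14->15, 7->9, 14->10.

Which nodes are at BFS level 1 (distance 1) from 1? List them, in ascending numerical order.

4, 5, 10, 13, 14

Level 0: 1
Level 1: 4, 5, 10, 13, 14
Level 2: 2, 3, 7, 9, 12, 15
Level 3: 8, 11
Level 4: 6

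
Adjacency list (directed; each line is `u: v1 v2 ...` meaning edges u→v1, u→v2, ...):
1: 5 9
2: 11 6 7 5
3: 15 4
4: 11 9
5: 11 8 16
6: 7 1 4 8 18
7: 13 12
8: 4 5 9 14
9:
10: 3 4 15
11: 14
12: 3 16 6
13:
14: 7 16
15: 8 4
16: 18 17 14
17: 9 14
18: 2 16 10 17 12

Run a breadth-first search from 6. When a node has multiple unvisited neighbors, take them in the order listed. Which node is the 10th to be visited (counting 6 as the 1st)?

Visit 6; enqueue 7, 1, 4, 8, 18 → queue [7, 1, 4, 8, 18]
Visit 7; enqueue 13, 12 → queue [1, 4, 8, 18, 13, 12]
Visit 1; enqueue 5, 9 → queue [4, 8, 18, 13, 12, 5, 9]
Visit 4; enqueue 11 → queue [8, 18, 13, 12, 5, 9, 11]
Visit 8; enqueue 14 → queue [18, 13, 12, 5, 9, 11, 14]
Visit 18; enqueue 2, 16, 10, 17 → queue [13, 12, 5, 9, 11, 14, 2, 16, 10, 17]
Visit 13 → queue [12, 5, 9, 11, 14, 2, 16, 10, 17]
Visit 12; enqueue 3 → queue [5, 9, 11, 14, 2, 16, 10, 17, 3]
Visit 5 → queue [9, 11, 14, 2, 16, 10, 17, 3]
Visit 9 → queue [11, 14, 2, 16, 10, 17, 3]
Visit 11 → queue [14, 2, 16, 10, 17, 3]
Visit 14 → queue [2, 16, 10, 17, 3]
Visit 2 → queue [16, 10, 17, 3]
Visit 16 → queue [10, 17, 3]
Visit 10; enqueue 15 → queue [17, 3, 15]
Visit 17 → queue [3, 15]
Visit 3 → queue [15]
Visit 15 → queue []

Visit order: 6, 7, 1, 4, 8, 18, 13, 12, 5, 9, 11, 14, 2, 16, 10, 17, 3, 15

9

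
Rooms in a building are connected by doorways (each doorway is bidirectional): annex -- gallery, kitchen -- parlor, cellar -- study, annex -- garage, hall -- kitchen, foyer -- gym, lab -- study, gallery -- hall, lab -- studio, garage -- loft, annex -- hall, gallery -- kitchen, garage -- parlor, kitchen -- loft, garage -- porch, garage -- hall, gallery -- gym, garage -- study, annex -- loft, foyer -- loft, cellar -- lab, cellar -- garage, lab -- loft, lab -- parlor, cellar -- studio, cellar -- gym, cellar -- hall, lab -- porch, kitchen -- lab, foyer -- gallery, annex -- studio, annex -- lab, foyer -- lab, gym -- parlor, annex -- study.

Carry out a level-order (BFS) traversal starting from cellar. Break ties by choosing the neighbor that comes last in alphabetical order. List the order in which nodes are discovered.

cellar -> study -> studio -> lab -> hall -> gym -> garage -> annex -> porch -> parlor -> loft -> kitchen -> foyer -> gallery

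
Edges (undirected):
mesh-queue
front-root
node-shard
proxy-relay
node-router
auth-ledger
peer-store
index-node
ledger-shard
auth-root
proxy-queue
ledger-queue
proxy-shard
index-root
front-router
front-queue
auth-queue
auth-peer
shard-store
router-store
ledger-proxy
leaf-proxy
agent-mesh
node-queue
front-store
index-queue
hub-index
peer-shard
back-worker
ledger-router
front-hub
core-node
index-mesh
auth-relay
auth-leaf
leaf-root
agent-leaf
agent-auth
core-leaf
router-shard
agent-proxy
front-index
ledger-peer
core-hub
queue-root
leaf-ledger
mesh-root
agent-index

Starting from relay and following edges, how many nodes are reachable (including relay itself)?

BFS from relay visits: relay, auth, proxy, agent, leaf, ledger, peer, queue, root, shard, index, mesh, core, router, store, front, node, hub
Reachable nodes: 18 of 20 total.

18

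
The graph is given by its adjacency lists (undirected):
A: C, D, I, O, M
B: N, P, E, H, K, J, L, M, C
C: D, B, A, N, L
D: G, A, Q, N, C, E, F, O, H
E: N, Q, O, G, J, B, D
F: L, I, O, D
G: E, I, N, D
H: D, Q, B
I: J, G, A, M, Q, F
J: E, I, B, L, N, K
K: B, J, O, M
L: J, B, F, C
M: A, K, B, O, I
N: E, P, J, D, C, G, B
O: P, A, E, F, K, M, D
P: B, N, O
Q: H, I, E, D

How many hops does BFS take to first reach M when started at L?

Level 0: L
Level 1: B, C, F, J
Level 2: A, D, E, H, I, K, M, N, O, P
Level 3: G, Q
M first appears at level 2.

2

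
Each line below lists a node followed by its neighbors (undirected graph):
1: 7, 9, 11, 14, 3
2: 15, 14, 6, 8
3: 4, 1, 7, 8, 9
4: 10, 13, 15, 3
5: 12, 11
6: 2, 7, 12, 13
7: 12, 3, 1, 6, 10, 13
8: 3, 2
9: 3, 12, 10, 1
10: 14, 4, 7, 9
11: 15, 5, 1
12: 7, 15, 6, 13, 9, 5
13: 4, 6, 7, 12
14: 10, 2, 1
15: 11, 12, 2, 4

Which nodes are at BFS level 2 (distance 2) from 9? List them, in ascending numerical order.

4, 5, 6, 7, 8, 11, 13, 14, 15

Level 0: 9
Level 1: 1, 3, 10, 12
Level 2: 4, 5, 6, 7, 8, 11, 13, 14, 15
Level 3: 2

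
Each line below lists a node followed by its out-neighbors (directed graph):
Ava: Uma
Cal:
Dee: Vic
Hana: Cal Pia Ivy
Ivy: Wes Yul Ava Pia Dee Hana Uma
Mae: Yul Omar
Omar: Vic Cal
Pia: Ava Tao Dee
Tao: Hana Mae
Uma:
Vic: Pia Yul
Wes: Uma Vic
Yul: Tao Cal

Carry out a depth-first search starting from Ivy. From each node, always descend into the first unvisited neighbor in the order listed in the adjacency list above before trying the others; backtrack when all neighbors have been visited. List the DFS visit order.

Ivy, Wes, Uma, Vic, Pia, Ava, Tao, Hana, Cal, Mae, Yul, Omar, Dee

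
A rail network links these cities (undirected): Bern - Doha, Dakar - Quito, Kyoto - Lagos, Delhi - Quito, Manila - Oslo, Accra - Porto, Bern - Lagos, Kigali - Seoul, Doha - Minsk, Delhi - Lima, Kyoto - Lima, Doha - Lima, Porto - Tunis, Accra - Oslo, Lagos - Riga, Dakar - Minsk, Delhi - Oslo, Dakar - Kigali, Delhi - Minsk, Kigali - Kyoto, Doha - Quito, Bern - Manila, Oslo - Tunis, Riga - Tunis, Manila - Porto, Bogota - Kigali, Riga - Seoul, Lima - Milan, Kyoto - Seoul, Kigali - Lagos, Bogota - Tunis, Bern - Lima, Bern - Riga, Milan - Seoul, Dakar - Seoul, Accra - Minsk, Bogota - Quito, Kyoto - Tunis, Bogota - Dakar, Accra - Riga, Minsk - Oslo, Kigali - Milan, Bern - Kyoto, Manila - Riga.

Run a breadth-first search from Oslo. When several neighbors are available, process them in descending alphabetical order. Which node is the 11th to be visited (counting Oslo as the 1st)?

Doha

Visit Oslo; enqueue Tunis, Minsk, Manila, Delhi, Accra → queue [Tunis, Minsk, Manila, Delhi, Accra]
Visit Tunis; enqueue Riga, Porto, Kyoto, Bogota → queue [Minsk, Manila, Delhi, Accra, Riga, Porto, Kyoto, Bogota]
Visit Minsk; enqueue Doha, Dakar → queue [Manila, Delhi, Accra, Riga, Porto, Kyoto, Bogota, Doha, Dakar]
Visit Manila; enqueue Bern → queue [Delhi, Accra, Riga, Porto, Kyoto, Bogota, Doha, Dakar, Bern]
Visit Delhi; enqueue Quito, Lima → queue [Accra, Riga, Porto, Kyoto, Bogota, Doha, Dakar, Bern, Quito, Lima]
Visit Accra → queue [Riga, Porto, Kyoto, Bogota, Doha, Dakar, Bern, Quito, Lima]
Visit Riga; enqueue Seoul, Lagos → queue [Porto, Kyoto, Bogota, Doha, Dakar, Bern, Quito, Lima, Seoul, Lagos]
Visit Porto → queue [Kyoto, Bogota, Doha, Dakar, Bern, Quito, Lima, Seoul, Lagos]
Visit Kyoto; enqueue Kigali → queue [Bogota, Doha, Dakar, Bern, Quito, Lima, Seoul, Lagos, Kigali]
Visit Bogota → queue [Doha, Dakar, Bern, Quito, Lima, Seoul, Lagos, Kigali]
Visit Doha → queue [Dakar, Bern, Quito, Lima, Seoul, Lagos, Kigali]
Visit Dakar → queue [Bern, Quito, Lima, Seoul, Lagos, Kigali]
Visit Bern → queue [Quito, Lima, Seoul, Lagos, Kigali]
Visit Quito → queue [Lima, Seoul, Lagos, Kigali]
Visit Lima; enqueue Milan → queue [Seoul, Lagos, Kigali, Milan]
Visit Seoul → queue [Lagos, Kigali, Milan]
Visit Lagos → queue [Kigali, Milan]
Visit Kigali → queue [Milan]
Visit Milan → queue []

Visit order: Oslo, Tunis, Minsk, Manila, Delhi, Accra, Riga, Porto, Kyoto, Bogota, Doha, Dakar, Bern, Quito, Lima, Seoul, Lagos, Kigali, Milan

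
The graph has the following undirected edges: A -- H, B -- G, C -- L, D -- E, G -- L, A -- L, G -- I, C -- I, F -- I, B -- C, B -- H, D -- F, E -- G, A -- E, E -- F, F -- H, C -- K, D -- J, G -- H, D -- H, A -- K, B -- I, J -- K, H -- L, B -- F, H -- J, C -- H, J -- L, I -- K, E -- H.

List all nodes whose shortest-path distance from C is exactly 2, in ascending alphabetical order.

A, D, E, F, G, J

Level 0: C
Level 1: B, H, I, K, L
Level 2: A, D, E, F, G, J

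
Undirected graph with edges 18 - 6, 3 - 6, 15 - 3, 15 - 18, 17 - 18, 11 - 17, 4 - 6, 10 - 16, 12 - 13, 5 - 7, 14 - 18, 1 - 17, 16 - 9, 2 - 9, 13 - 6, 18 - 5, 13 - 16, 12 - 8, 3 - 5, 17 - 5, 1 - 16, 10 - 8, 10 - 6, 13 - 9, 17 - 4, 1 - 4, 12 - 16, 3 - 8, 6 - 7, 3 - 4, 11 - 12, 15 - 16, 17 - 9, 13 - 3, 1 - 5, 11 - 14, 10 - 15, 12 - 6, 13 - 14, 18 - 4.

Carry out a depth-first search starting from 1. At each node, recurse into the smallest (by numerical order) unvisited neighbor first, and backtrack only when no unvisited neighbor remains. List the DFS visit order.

1 → 4 → 3 → 5 → 7 → 6 → 10 → 8 → 12 → 11 → 14 → 13 → 9 → 2 → 16 → 15 → 18 → 17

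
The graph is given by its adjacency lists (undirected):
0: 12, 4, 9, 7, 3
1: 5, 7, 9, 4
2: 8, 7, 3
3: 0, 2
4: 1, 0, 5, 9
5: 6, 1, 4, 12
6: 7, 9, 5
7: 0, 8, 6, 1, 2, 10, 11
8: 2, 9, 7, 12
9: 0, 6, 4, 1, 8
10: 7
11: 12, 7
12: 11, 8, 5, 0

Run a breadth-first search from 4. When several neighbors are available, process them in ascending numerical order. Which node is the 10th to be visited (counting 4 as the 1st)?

8

Visit 4; enqueue 0, 1, 5, 9 → queue [0, 1, 5, 9]
Visit 0; enqueue 3, 7, 12 → queue [1, 5, 9, 3, 7, 12]
Visit 1 → queue [5, 9, 3, 7, 12]
Visit 5; enqueue 6 → queue [9, 3, 7, 12, 6]
Visit 9; enqueue 8 → queue [3, 7, 12, 6, 8]
Visit 3; enqueue 2 → queue [7, 12, 6, 8, 2]
Visit 7; enqueue 10, 11 → queue [12, 6, 8, 2, 10, 11]
Visit 12 → queue [6, 8, 2, 10, 11]
Visit 6 → queue [8, 2, 10, 11]
Visit 8 → queue [2, 10, 11]
Visit 2 → queue [10, 11]
Visit 10 → queue [11]
Visit 11 → queue []

Visit order: 4, 0, 1, 5, 9, 3, 7, 12, 6, 8, 2, 10, 11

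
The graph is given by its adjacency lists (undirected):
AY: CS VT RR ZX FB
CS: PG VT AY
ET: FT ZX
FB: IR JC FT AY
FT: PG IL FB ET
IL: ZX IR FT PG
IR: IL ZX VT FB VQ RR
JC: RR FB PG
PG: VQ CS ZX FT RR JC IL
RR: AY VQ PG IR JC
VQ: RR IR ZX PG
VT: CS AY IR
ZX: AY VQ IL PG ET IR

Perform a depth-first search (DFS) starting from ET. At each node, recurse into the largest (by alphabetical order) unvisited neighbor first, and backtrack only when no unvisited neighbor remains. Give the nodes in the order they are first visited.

ET -> ZX -> VQ -> RR -> PG -> JC -> FB -> IR -> VT -> CS -> AY -> IL -> FT

Visit ET
ET → ZX
ZX → VQ
VQ → RR
RR → PG
PG → JC
JC → FB
FB → IR
IR → VT
VT → CS
CS → AY
IR → IL
IL → FT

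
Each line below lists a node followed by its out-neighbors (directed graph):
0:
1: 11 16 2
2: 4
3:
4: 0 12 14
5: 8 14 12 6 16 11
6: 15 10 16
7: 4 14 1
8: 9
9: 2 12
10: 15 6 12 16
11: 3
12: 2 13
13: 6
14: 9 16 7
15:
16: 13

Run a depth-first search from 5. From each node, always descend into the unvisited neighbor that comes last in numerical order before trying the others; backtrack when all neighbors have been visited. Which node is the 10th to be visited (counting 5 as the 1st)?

Visit 5
5 → 16
16 → 13
13 → 6
6 → 15
6 → 10
10 → 12
12 → 2
2 → 4
4 → 14
14 → 9
14 → 7
7 → 1
1 → 11
11 → 3
4 → 0
5 → 8

Visit order: 5, 16, 13, 6, 15, 10, 12, 2, 4, 14, 9, 7, 1, 11, 3, 0, 8

14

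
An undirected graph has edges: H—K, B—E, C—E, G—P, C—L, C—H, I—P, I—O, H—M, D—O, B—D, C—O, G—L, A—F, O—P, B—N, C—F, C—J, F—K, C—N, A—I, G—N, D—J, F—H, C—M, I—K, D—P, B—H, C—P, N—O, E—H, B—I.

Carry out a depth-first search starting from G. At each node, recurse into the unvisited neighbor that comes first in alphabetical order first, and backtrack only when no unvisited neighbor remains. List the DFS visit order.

Visit G
G → L
L → C
C → E
E → B
B → D
D → J
D → O
O → I
I → A
A → F
F → H
H → K
H → M
I → P
O → N

G, L, C, E, B, D, J, O, I, A, F, H, K, M, P, N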